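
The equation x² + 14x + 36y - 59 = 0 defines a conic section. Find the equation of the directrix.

y = 12

Only x is squared. Complete the square in x: (x + 7)² = -36(y - 3).
Vertex (-7, 3); 4p = -36 so p = -9. Opens down.
Directrix is the horizontal line y = k − p = 3 − (-9) = 12.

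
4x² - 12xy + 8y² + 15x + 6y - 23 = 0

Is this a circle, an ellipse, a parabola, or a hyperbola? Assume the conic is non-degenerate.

hyperbola

A = 4, B = -12, C = 8.
Discriminant B² − 4AC = (-12)² − 4·4·8 = 16.
B² − 4AC > 0 ⇒ hyperbola.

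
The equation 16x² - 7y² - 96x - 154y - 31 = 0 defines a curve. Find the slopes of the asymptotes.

Collect terms: 16(x² - 6x) -7(y² + 22y) = 31
Complete the square in x and y: 16(x - 3)² -7(y + 11)² = 31 + 144 - 847 = -672
Divide by -672: (y + 11)²/96 - (x - 3)²/42 = 1
Hyperbola, center (3, -11), transverse axis vertical; a² = 96, b² = 42.
For a vertical hyperbola the asymptotes have slope ±a/b.
Here that is ±4√6/√42 = ±4√7/7.

4√7/7 and -4√7/7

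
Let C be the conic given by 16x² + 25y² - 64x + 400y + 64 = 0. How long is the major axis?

20

Group: 16(x² - 4x) + 25(y² + 16y) = -64
Complete the square: 16(x - 2)² + 25(y + 8)² = -64 + 64 + 1600 = 1600
Dividing both sides by 1600: (x - 2)²/100 + (y + 8)²/64 = 1
Ellipse, center (2, -8), major axis horizontal; a² = 100, b² = 64.
a² = 100 so a = 10; the major axis has length 2a = 20.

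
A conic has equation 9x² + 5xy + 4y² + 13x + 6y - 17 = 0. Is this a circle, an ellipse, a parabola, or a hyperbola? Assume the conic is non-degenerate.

A = 9, B = 5, C = 4.
Discriminant B² − 4AC = 5² − 4·9·4 = -119.
B² − 4AC < 0 ⇒ ellipse.

ellipse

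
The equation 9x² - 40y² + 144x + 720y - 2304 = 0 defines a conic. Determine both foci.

(-8, 2) and (-8, 16)

Group: 9(x² + 16x) -40(y² - 18y) = 2304
9(x + 8)² -40(y - 9)² = 2304 + 576 - 3240 = -360
Dividing both sides by -360: (y - 9)²/9 - (x + 8)²/40 = 1
Hyperbola, center (-8, 9), transverse axis vertical; a² = 9, b² = 40.
c² = a² + b² = 9 + 40 = 49, so c = 7.
Foci lie on the vertical axis through the center: (h, k ± c).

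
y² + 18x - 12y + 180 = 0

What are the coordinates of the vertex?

(-8, 6)

Only y is squared. Complete the square in y: (y - 6)² = -18(x + 8).
Vertex (-8, 6); 4p = -18 so p = -9/2. Opens left.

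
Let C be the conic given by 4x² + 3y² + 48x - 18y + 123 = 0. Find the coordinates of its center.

(-6, 3)

Group the x- and y-terms: 4(x² + 12x) + 3(y² - 6y) = -123
4(x + 6)² + 3(y - 3)² = -123 + 144 + 27 = 48
Divide by 48: (x + 6)²/12 + (y - 3)²/16 = 1
Ellipse with center (-6, 3).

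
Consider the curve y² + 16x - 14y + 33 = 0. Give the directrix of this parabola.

Only y is squared. Complete the square in y: (y - 7)² = -16(x - 1).
Vertex (1, 7); 4p = -16 so p = -4. Opens left.
Directrix is the vertical line x = h − p = 1 − (-4) = 5.

x = 5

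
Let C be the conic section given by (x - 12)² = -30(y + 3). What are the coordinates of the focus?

(12, -21/2)

Vertex (12, -3); 4p = -30 so p = -15/2. Opens down.
Focus is p units from the vertex along the axis: (h, k + p).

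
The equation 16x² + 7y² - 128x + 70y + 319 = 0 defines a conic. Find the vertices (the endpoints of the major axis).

(4, -9) and (4, -1)

16(x² - 8x) + 7(y² + 10y) = -319
Complete the square in x and y: 16(x - 4)² + 7(y + 5)² = -319 + 256 + 175 = 112
Divide by 112: (x - 4)²/7 + (y + 5)²/16 = 1
Ellipse, center (4, -5), major axis vertical; a² = 16, b² = 7.
a = 4. Vertices at (h, k ± a).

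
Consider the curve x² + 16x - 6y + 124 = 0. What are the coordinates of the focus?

Only x is squared. Complete the square in x: (x + 8)² = 6(y - 10).
Vertex (-8, 10); 4p = 6 so p = 3/2. Opens up.
Focus is p units from the vertex along the axis: (h, k + p).

(-8, 23/2)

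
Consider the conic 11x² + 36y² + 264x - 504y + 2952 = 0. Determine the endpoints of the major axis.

(-18, 7) and (-6, 7)

Group: 11(x² + 24x) + 36(y² - 14y) = -2952
Complete the square: 11(x + 12)² + 36(y - 7)² = -2952 + 1584 + 1764 = 396
Divide by 396: (x + 12)²/36 + (y - 7)²/11 = 1
Ellipse, center (-12, 7), major axis horizontal; a² = 36, b² = 11.
a = 6. Vertices at (h ± a, k).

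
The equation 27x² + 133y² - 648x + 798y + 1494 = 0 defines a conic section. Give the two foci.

(12 - √106, -3) and (12 + √106, -3)

Group the x- and y-terms: 27(x² - 24x) + 133(y² + 6y) = -1494
Complete the square in x and y: 27(x - 12)² + 133(y + 3)² = -1494 + 3888 + 1197 = 3591
Dividing both sides by 3591: (x - 12)²/133 + (y + 3)²/27 = 1
Ellipse, center (12, -3), major axis horizontal; a² = 133, b² = 27.
c² = a² - b² = 133 - 27 = 106, so c = √106.
Foci lie on the horizontal axis through the center: (h ± c, k).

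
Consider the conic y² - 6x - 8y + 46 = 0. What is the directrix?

x = 7/2

Only y is squared. Complete the square in y: (y - 4)² = 6(x - 5).
Vertex (5, 4); 4p = 6 so p = 3/2. Opens right.
Directrix is the vertical line x = h − p = 5 − (3/2) = 7/2.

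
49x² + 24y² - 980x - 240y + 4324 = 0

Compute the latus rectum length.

48/7

Collect terms: 49(x² - 20x) + 24(y² - 10y) = -4324
Complete the square in x and y: 49(x - 10)² + 24(y - 5)² = -4324 + 4900 + 600 = 1176
Dividing both sides by 1176: (x - 10)²/24 + (y - 5)²/49 = 1
Ellipse, center (10, 5), major axis vertical; a² = 49, b² = 24.
Latus rectum length = 2b²/a = 2·24/7 = 48/7.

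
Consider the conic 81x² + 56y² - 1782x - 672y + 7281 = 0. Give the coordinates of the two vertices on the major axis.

(11, -3) and (11, 15)

81(x² - 22x) + 56(y² - 12y) = -7281
81(x - 11)² + 56(y - 6)² = -7281 + 9801 + 2016 = 4536
Divide through by 4536 to get (x - 11)²/56 + (y - 6)²/81 = 1.
Ellipse, center (11, 6), major axis vertical; a² = 81, b² = 56.
a = 9. Vertices at (h, k ± a).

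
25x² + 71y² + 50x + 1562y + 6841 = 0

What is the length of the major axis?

2√71

Group the x- and y-terms: 25(x² + 2x) + 71(y² + 22y) = -6841
Completing the square gives 25(x + 1)² + 71(y + 11)² = -6841 + 25 + 8591 = 1775.
Divide by 1775: (x + 1)²/71 + (y + 11)²/25 = 1
Ellipse, center (-1, -11), major axis horizontal; a² = 71, b² = 25.
a² = 71 so a = √71; the major axis has length 2a = 2√71.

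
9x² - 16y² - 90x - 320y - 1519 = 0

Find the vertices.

Group the x- and y-terms: 9(x² - 10x) -16(y² + 20y) = 1519
Complete the square: 9(x - 5)² -16(y + 10)² = 1519 + 225 - 1600 = 144
Dividing both sides by 144: (x - 5)²/16 - (y + 10)²/9 = 1
Hyperbola, center (5, -10), transverse axis horizontal; a² = 16, b² = 9.
a = 4. Vertices at (h ± a, k).

(1, -10) and (9, -10)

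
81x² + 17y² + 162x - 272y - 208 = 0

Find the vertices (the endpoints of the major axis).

Group the x- and y-terms: 81(x² + 2x) + 17(y² - 16y) = 208
Complete the square in x and y: 81(x + 1)² + 17(y - 8)² = 208 + 81 + 1088 = 1377
Divide by 1377: (x + 1)²/17 + (y - 8)²/81 = 1
Ellipse, center (-1, 8), major axis vertical; a² = 81, b² = 17.
a = 9. Vertices at (h, k ± a).

(-1, -1) and (-1, 17)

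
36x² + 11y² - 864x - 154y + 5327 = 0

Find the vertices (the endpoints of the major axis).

36(x² - 24x) + 11(y² - 14y) = -5327
Complete the square in x and y: 36(x - 12)² + 11(y - 7)² = -5327 + 5184 + 539 = 396
Divide by 396: (x - 12)²/11 + (y - 7)²/36 = 1
Ellipse, center (12, 7), major axis vertical; a² = 36, b² = 11.
a = 6. Vertices at (h, k ± a).

(12, 1) and (12, 13)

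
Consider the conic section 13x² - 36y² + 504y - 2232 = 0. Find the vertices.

(-6, 7) and (6, 7)

Rearranging, 13x² -36(y² - 14y) = 2232.
Complete the square in x and y: 13x² -36(y - 7)² = 2232 + 0 - 1764 = 468
Dividing both sides by 468: x²/36 - (y - 7)²/13 = 1
Hyperbola, center (0, 7), transverse axis horizontal; a² = 36, b² = 13.
a = 6. Vertices at (h ± a, k).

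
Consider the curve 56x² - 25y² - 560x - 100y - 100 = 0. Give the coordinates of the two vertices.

(0, -2) and (10, -2)

Group: 56(x² - 10x) -25(y² + 4y) = 100
Complete the square: 56(x - 5)² -25(y + 2)² = 100 + 1400 - 100 = 1400
Dividing both sides by 1400: (x - 5)²/25 - (y + 2)²/56 = 1
Hyperbola, center (5, -2), transverse axis horizontal; a² = 25, b² = 56.
a = 5. Vertices at (h ± a, k).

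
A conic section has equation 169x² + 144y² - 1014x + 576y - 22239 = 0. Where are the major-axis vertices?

(3, -15) and (3, 11)

Rearranging, 169(x² - 6x) + 144(y² + 4y) = 22239.
Complete the square: 169(x - 3)² + 144(y + 2)² = 22239 + 1521 + 576 = 24336
Divide through by 24336 to get (x - 3)²/144 + (y + 2)²/169 = 1.
Ellipse, center (3, -2), major axis vertical; a² = 169, b² = 144.
a = 13. Vertices at (h, k ± a).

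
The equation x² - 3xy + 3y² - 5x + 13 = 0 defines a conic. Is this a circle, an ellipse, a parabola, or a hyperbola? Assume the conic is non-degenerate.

ellipse

A = 1, B = -3, C = 3.
Discriminant B² − 4AC = (-3)² − 4·1·3 = -3.
B² − 4AC < 0 ⇒ ellipse.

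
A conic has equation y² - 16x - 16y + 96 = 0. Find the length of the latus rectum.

Only y is squared. Complete the square in y: (y - 8)² = 16(x - 2).
Vertex (2, 8); 4p = 16 so p = 4. Opens right.
Latus rectum length = |4p| = 16.

16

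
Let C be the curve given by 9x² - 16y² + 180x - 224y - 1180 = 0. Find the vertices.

Collect terms: 9(x² + 20x) -16(y² + 14y) = 1180
Completing the square gives 9(x + 10)² -16(y + 7)² = 1180 + 900 - 784 = 1296.
Dividing both sides by 1296: (x + 10)²/144 - (y + 7)²/81 = 1
Hyperbola, center (-10, -7), transverse axis horizontal; a² = 144, b² = 81.
a = 12. Vertices at (h ± a, k).

(-22, -7) and (2, -7)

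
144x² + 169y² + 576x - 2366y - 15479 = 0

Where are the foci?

(-7, 7) and (3, 7)

Collect terms: 144(x² + 4x) + 169(y² - 14y) = 15479
144(x + 2)² + 169(y - 7)² = 15479 + 576 + 8281 = 24336
Divide by 24336: (x + 2)²/169 + (y - 7)²/144 = 1
Ellipse, center (-2, 7), major axis horizontal; a² = 169, b² = 144.
c² = a² - b² = 169 - 144 = 25, so c = 5.
Foci lie on the horizontal axis through the center: (h ± c, k).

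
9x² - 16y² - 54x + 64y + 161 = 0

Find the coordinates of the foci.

9(x² - 6x) -16(y² - 4y) = -161
9(x - 3)² -16(y - 2)² = -161 + 81 - 64 = -144
Divide by -144: (y - 2)²/9 - (x - 3)²/16 = 1
Hyperbola, center (3, 2), transverse axis vertical; a² = 9, b² = 16.
c² = a² + b² = 9 + 16 = 25, so c = 5.
Foci lie on the vertical axis through the center: (h, k ± c).

(3, -3) and (3, 7)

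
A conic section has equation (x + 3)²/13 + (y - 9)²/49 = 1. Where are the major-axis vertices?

Center (-3, 9). The larger denominator 49 sits under the y-term, so the major axis is vertical; a² = 49, b² = 13.
a = 7. Vertices at (h, k ± a).

(-3, 2) and (-3, 16)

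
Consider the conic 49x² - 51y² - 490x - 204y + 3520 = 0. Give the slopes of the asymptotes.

7√51/51 and -7√51/51

Group the x- and y-terms: 49(x² - 10x) -51(y² + 4y) = -3520
Complete the square in x and y: 49(x - 5)² -51(y + 2)² = -3520 + 1225 - 204 = -2499
Divide through by -2499 to get (y + 2)²/49 - (x - 5)²/51 = 1.
Hyperbola, center (5, -2), transverse axis vertical; a² = 49, b² = 51.
For a vertical hyperbola the asymptotes have slope ±a/b.
Here that is ±7/√51 = ±7√51/51.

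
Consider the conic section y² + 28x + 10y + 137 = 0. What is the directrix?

x = 3

Only y is squared. Complete the square in y: (y + 5)² = -28(x + 4).
Vertex (-4, -5); 4p = -28 so p = -7. Opens left.
Directrix is the vertical line x = h − p = -4 − (-7) = 3.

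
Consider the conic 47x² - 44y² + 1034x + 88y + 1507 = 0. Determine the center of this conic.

47(x² + 22x) -44(y² - 2y) = -1507
Complete the square: 47(x + 11)² -44(y - 1)² = -1507 + 5687 - 44 = 4136
Divide by 4136: (x + 11)²/88 - (y - 1)²/94 = 1
Hyperbola with center (-11, 1).

(-11, 1)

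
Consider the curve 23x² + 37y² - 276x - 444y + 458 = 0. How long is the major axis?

23(x² - 12x) + 37(y² - 12y) = -458
23(x - 6)² + 37(y - 6)² = -458 + 828 + 1332 = 1702
Divide through by 1702 to get (x - 6)²/74 + (y - 6)²/46 = 1.
Ellipse, center (6, 6), major axis horizontal; a² = 74, b² = 46.
a² = 74 so a = √74; the major axis has length 2a = 2√74.

2√74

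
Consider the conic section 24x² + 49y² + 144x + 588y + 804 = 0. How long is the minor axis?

Group: 24(x² + 6x) + 49(y² + 12y) = -804
24(x + 3)² + 49(y + 6)² = -804 + 216 + 1764 = 1176
Dividing both sides by 1176: (x + 3)²/49 + (y + 6)²/24 = 1
Ellipse, center (-3, -6), major axis horizontal; a² = 49, b² = 24.
b² = 24 so b = 2√6; the minor axis has length 2b = 4√6.

4√6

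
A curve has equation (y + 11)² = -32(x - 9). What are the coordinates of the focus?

(1, -11)

Vertex (9, -11); 4p = -32 so p = -8. Opens left.
Focus is p units from the vertex along the axis: (h + p, k).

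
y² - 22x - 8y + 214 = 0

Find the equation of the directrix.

x = 7/2

Only y is squared. Complete the square in y: (y - 4)² = 22(x - 9).
Vertex (9, 4); 4p = 22 so p = 11/2. Opens right.
Directrix is the vertical line x = h − p = 9 − (11/2) = 7/2.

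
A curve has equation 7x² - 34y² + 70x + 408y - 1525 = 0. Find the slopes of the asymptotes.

√238/34 and -√238/34

Group the x- and y-terms: 7(x² + 10x) -34(y² - 12y) = 1525
7(x + 5)² -34(y - 6)² = 1525 + 175 - 1224 = 476
Divide by 476: (x + 5)²/68 - (y - 6)²/14 = 1
Hyperbola, center (-5, 6), transverse axis horizontal; a² = 68, b² = 14.
For a horizontal hyperbola the asymptotes have slope ±b/a.
Here that is ±√14/2√17 = ±√238/34.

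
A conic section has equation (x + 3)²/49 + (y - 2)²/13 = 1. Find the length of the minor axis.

2√13

Center (-3, 2). The larger denominator 49 sits under the x-term, so the major axis is horizontal; a² = 49, b² = 13.
b² = 13 so b = √13; the minor axis has length 2b = 2√13.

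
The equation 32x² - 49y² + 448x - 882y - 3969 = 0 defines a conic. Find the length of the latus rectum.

64/7

32(x² + 14x) -49(y² + 18y) = 3969
32(x + 7)² -49(y + 9)² = 3969 + 1568 - 3969 = 1568
Divide by 1568: (x + 7)²/49 - (y + 9)²/32 = 1
Hyperbola, center (-7, -9), transverse axis horizontal; a² = 49, b² = 32.
Latus rectum length = 2b²/a = 2·32/7 = 64/7.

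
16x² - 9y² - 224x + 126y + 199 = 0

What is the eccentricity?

e = 5/3

Collect terms: 16(x² - 14x) -9(y² - 14y) = -199
Complete the square in x and y: 16(x - 7)² -9(y - 7)² = -199 + 784 - 441 = 144
Divide by 144: (x - 7)²/9 - (y - 7)²/16 = 1
Hyperbola, center (7, 7), transverse axis horizontal; a² = 9, b² = 16.
c² = a² + b² = 25, so c = 5.
e = c/a = 5/3.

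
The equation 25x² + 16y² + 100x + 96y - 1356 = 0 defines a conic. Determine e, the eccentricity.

Group: 25(x² + 4x) + 16(y² + 6y) = 1356
Complete the square: 25(x + 2)² + 16(y + 3)² = 1356 + 100 + 144 = 1600
Divide through by 1600 to get (x + 2)²/64 + (y + 3)²/100 = 1.
Ellipse, center (-2, -3), major axis vertical; a² = 100, b² = 64.
c² = a² - b² = 36, so c = 6.
e = c/a = 6/10 = 3/5.

e = 3/5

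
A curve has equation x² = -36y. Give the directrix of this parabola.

y = 9

Vertex (0, 0); 4p = -36 so p = -9. Opens down.
Directrix is the horizontal line y = k − p = 0 − (-9) = 9.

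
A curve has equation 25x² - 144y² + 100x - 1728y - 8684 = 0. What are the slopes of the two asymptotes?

Group: 25(x² + 4x) -144(y² + 12y) = 8684
25(x + 2)² -144(y + 6)² = 8684 + 100 - 5184 = 3600
Divide by 3600: (x + 2)²/144 - (y + 6)²/25 = 1
Hyperbola, center (-2, -6), transverse axis horizontal; a² = 144, b² = 25.
For a horizontal hyperbola the asymptotes have slope ±b/a.
Here that is ±5/12.

5/12 and -5/12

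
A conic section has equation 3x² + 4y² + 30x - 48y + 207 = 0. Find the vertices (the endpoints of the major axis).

(-7, 6) and (-3, 6)

Group the x- and y-terms: 3(x² + 10x) + 4(y² - 12y) = -207
3(x + 5)² + 4(y - 6)² = -207 + 75 + 144 = 12
Divide through by 12 to get (x + 5)²/4 + (y - 6)²/3 = 1.
Ellipse, center (-5, 6), major axis horizontal; a² = 4, b² = 3.
a = 2. Vertices at (h ± a, k).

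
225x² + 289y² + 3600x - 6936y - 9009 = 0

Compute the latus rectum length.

Rearranging, 225(x² + 16x) + 289(y² - 24y) = 9009.
Complete the square in x and y: 225(x + 8)² + 289(y - 12)² = 9009 + 14400 + 41616 = 65025
Divide through by 65025 to get (x + 8)²/289 + (y - 12)²/225 = 1.
Ellipse, center (-8, 12), major axis horizontal; a² = 289, b² = 225.
Latus rectum length = 2b²/a = 2·225/17 = 450/17.

450/17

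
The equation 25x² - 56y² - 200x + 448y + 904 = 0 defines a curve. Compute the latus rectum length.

Rearranging, 25(x² - 8x) -56(y² - 8y) = -904.
Complete the square: 25(x - 4)² -56(y - 4)² = -904 + 400 - 896 = -1400
Divide by -1400: (y - 4)²/25 - (x - 4)²/56 = 1
Hyperbola, center (4, 4), transverse axis vertical; a² = 25, b² = 56.
Latus rectum length = 2b²/a = 2·56/5 = 112/5.

112/5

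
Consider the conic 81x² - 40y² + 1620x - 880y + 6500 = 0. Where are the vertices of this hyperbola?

Collect terms: 81(x² + 20x) -40(y² + 22y) = -6500
Complete the square: 81(x + 10)² -40(y + 11)² = -6500 + 8100 - 4840 = -3240
Dividing both sides by -3240: (y + 11)²/81 - (x + 10)²/40 = 1
Hyperbola, center (-10, -11), transverse axis vertical; a² = 81, b² = 40.
a = 9. Vertices at (h, k ± a).

(-10, -20) and (-10, -2)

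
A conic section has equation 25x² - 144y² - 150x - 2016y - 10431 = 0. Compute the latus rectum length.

Group the x- and y-terms: 25(x² - 6x) -144(y² + 14y) = 10431
Complete the square in x and y: 25(x - 3)² -144(y + 7)² = 10431 + 225 - 7056 = 3600
Dividing both sides by 3600: (x - 3)²/144 - (y + 7)²/25 = 1
Hyperbola, center (3, -7), transverse axis horizontal; a² = 144, b² = 25.
Latus rectum length = 2b²/a = 2·25/12 = 25/6.

25/6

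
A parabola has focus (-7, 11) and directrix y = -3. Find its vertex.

The vertex is the midpoint between the focus and the directrix along the axis of symmetry.
Axis is vertical (directrix is horizontal). Vertex y-coordinate = (11 + (-3))/2 = 4; x-coordinate = -7.

(-7, 4)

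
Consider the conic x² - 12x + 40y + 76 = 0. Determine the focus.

(6, -11)

Only x is squared. Complete the square in x: (x - 6)² = -40(y + 1).
Vertex (6, -1); 4p = -40 so p = -10. Opens down.
Focus is p units from the vertex along the axis: (h, k + p).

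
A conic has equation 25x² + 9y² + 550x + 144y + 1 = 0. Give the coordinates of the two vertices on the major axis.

(-11, -28) and (-11, 12)

Group the x- and y-terms: 25(x² + 22x) + 9(y² + 16y) = -1
Complete the square in x and y: 25(x + 11)² + 9(y + 8)² = -1 + 3025 + 576 = 3600
Divide through by 3600 to get (x + 11)²/144 + (y + 8)²/400 = 1.
Ellipse, center (-11, -8), major axis vertical; a² = 400, b² = 144.
a = 20. Vertices at (h, k ± a).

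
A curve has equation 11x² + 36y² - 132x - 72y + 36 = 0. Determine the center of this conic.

(6, 1)

Rearranging, 11(x² - 12x) + 36(y² - 2y) = -36.
Complete the square: 11(x - 6)² + 36(y - 1)² = -36 + 396 + 36 = 396
Divide by 396: (x - 6)²/36 + (y - 1)²/11 = 1
Ellipse with center (6, 1).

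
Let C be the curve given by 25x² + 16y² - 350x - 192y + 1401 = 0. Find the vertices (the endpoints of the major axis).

Group the x- and y-terms: 25(x² - 14x) + 16(y² - 12y) = -1401
Completing the square gives 25(x - 7)² + 16(y - 6)² = -1401 + 1225 + 576 = 400.
Divide through by 400 to get (x - 7)²/16 + (y - 6)²/25 = 1.
Ellipse, center (7, 6), major axis vertical; a² = 25, b² = 16.
a = 5. Vertices at (h, k ± a).

(7, 1) and (7, 11)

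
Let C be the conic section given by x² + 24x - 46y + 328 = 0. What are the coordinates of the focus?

Only x is squared. Complete the square in x: (x + 12)² = 46(y - 4).
Vertex (-12, 4); 4p = 46 so p = 23/2. Opens up.
Focus is p units from the vertex along the axis: (h, k + p).

(-12, 31/2)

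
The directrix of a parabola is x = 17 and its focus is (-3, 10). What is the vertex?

(7, 10)

The vertex is the midpoint between the focus and the directrix along the axis of symmetry.
Axis is horizontal (directrix is vertical). Vertex x-coordinate = (-3 + 17)/2 = 7; y-coordinate = 10.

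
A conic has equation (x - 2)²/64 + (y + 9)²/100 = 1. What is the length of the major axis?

Center (2, -9). The larger denominator 100 sits under the y-term, so the major axis is vertical; a² = 100, b² = 64.
a² = 100 so a = 10; the major axis has length 2a = 20.

20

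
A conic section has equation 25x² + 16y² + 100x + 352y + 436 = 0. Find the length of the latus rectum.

64/5

Group the x- and y-terms: 25(x² + 4x) + 16(y² + 22y) = -436
25(x + 2)² + 16(y + 11)² = -436 + 100 + 1936 = 1600
Dividing both sides by 1600: (x + 2)²/64 + (y + 11)²/100 = 1
Ellipse, center (-2, -11), major axis vertical; a² = 100, b² = 64.
Latus rectum length = 2b²/a = 2·64/10 = 64/5.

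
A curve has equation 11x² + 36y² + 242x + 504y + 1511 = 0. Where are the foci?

Group: 11(x² + 22x) + 36(y² + 14y) = -1511
Complete the square in x and y: 11(x + 11)² + 36(y + 7)² = -1511 + 1331 + 1764 = 1584
Dividing both sides by 1584: (x + 11)²/144 + (y + 7)²/44 = 1
Ellipse, center (-11, -7), major axis horizontal; a² = 144, b² = 44.
c² = a² - b² = 144 - 44 = 100, so c = 10.
Foci lie on the horizontal axis through the center: (h ± c, k).

(-21, -7) and (-1, -7)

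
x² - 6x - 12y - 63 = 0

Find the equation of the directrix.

Only x is squared. Complete the square in x: (x - 3)² = 12(y + 6).
Vertex (3, -6); 4p = 12 so p = 3. Opens up.
Directrix is the horizontal line y = k − p = -6 − (3) = -9.

y = -9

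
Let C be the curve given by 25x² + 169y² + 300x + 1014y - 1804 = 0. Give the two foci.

Rearranging, 25(x² + 12x) + 169(y² + 6y) = 1804.
25(x + 6)² + 169(y + 3)² = 1804 + 900 + 1521 = 4225
Divide by 4225: (x + 6)²/169 + (y + 3)²/25 = 1
Ellipse, center (-6, -3), major axis horizontal; a² = 169, b² = 25.
c² = a² - b² = 169 - 25 = 144, so c = 12.
Foci lie on the horizontal axis through the center: (h ± c, k).

(-18, -3) and (6, -3)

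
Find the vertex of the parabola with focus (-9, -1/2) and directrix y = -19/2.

The vertex is the midpoint between the focus and the directrix along the axis of symmetry.
Axis is vertical (directrix is horizontal). Vertex y-coordinate = (-1/2 + (-19/2))/2 = -5; x-coordinate = -9.

(-9, -5)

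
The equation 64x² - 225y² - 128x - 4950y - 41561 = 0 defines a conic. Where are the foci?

Group the x- and y-terms: 64(x² - 2x) -225(y² + 22y) = 41561
Completing the square gives 64(x - 1)² -225(y + 11)² = 41561 + 64 - 27225 = 14400.
Divide through by 14400 to get (x - 1)²/225 - (y + 11)²/64 = 1.
Hyperbola, center (1, -11), transverse axis horizontal; a² = 225, b² = 64.
c² = a² + b² = 225 + 64 = 289, so c = 17.
Foci lie on the horizontal axis through the center: (h ± c, k).

(-16, -11) and (18, -11)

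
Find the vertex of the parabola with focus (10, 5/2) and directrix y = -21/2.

The vertex is the midpoint between the focus and the directrix along the axis of symmetry.
Axis is vertical (directrix is horizontal). Vertex y-coordinate = (5/2 + (-21/2))/2 = -4; x-coordinate = 10.

(10, -4)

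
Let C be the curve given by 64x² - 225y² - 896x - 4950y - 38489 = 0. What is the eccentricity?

e = 17/15

Rearranging, 64(x² - 14x) -225(y² + 22y) = 38489.
64(x - 7)² -225(y + 11)² = 38489 + 3136 - 27225 = 14400
Divide by 14400: (x - 7)²/225 - (y + 11)²/64 = 1
Hyperbola, center (7, -11), transverse axis horizontal; a² = 225, b² = 64.
c² = a² + b² = 289, so c = 17.
e = c/a = 17/15.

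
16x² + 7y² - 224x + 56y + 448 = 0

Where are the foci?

Group: 16(x² - 14x) + 7(y² + 8y) = -448
Complete the square in x and y: 16(x - 7)² + 7(y + 4)² = -448 + 784 + 112 = 448
Divide by 448: (x - 7)²/28 + (y + 4)²/64 = 1
Ellipse, center (7, -4), major axis vertical; a² = 64, b² = 28.
c² = a² - b² = 64 - 28 = 36, so c = 6.
Foci lie on the vertical axis through the center: (h, k ± c).

(7, -10) and (7, 2)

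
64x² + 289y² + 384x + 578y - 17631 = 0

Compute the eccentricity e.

Rearranging, 64(x² + 6x) + 289(y² + 2y) = 17631.
Complete the square: 64(x + 3)² + 289(y + 1)² = 17631 + 576 + 289 = 18496
Dividing both sides by 18496: (x + 3)²/289 + (y + 1)²/64 = 1
Ellipse, center (-3, -1), major axis horizontal; a² = 289, b² = 64.
c² = a² - b² = 225, so c = 15.
e = c/a = 15/17.

e = 15/17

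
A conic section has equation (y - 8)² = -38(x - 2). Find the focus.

Vertex (2, 8); 4p = -38 so p = -19/2. Opens left.
Focus is p units from the vertex along the axis: (h + p, k).

(-15/2, 8)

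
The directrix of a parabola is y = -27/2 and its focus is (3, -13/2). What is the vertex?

The vertex is the midpoint between the focus and the directrix along the axis of symmetry.
Axis is vertical (directrix is horizontal). Vertex y-coordinate = (-13/2 + (-27/2))/2 = -10; x-coordinate = 3.

(3, -10)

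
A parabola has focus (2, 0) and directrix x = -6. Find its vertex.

The vertex is the midpoint between the focus and the directrix along the axis of symmetry.
Axis is horizontal (directrix is vertical). Vertex x-coordinate = (2 + (-6))/2 = -2; y-coordinate = 0.

(-2, 0)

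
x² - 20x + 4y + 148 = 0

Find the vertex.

(10, -12)

Only x is squared. Complete the square in x: (x - 10)² = -4(y + 12).
Vertex (10, -12); 4p = -4 so p = -1. Opens down.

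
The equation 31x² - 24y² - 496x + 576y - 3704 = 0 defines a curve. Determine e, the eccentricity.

Group the x- and y-terms: 31(x² - 16x) -24(y² - 24y) = 3704
Complete the square: 31(x - 8)² -24(y - 12)² = 3704 + 1984 - 3456 = 2232
Divide by 2232: (x - 8)²/72 - (y - 12)²/93 = 1
Hyperbola, center (8, 12), transverse axis horizontal; a² = 72, b² = 93.
c² = a² + b² = 165, so c = √165.
e = c/a = √165/6√2 = √330/12.

e = √330/12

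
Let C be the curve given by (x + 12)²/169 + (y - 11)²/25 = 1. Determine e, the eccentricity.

e = 12/13

Center (-12, 11). The larger denominator 169 sits under the x-term, so the major axis is horizontal; a² = 169, b² = 25.
c² = a² - b² = 144, so c = 12.
e = c/a = 12/13.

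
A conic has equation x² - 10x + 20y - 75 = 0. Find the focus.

Only x is squared. Complete the square in x: (x - 5)² = -20(y - 5).
Vertex (5, 5); 4p = -20 so p = -5. Opens down.
Focus is p units from the vertex along the axis: (h, k + p).

(5, 0)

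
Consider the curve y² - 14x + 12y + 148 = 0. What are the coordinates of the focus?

(23/2, -6)

Only y is squared. Complete the square in y: (y + 6)² = 14(x - 8).
Vertex (8, -6); 4p = 14 so p = 7/2. Opens right.
Focus is p units from the vertex along the axis: (h + p, k).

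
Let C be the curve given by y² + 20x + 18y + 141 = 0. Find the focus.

Only y is squared. Complete the square in y: (y + 9)² = -20(x + 3).
Vertex (-3, -9); 4p = -20 so p = -5. Opens left.
Focus is p units from the vertex along the axis: (h + p, k).

(-8, -9)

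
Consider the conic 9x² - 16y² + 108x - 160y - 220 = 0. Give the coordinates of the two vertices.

(-10, -5) and (-2, -5)

Group the x- and y-terms: 9(x² + 12x) -16(y² + 10y) = 220
9(x + 6)² -16(y + 5)² = 220 + 324 - 400 = 144
Divide through by 144 to get (x + 6)²/16 - (y + 5)²/9 = 1.
Hyperbola, center (-6, -5), transverse axis horizontal; a² = 16, b² = 9.
a = 4. Vertices at (h ± a, k).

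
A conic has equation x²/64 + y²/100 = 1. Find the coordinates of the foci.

Center (0, 0). The larger denominator 100 sits under the y-term, so the major axis is vertical; a² = 100, b² = 64.
c² = a² - b² = 100 - 64 = 36, so c = 6.
Foci lie on the vertical axis through the center: (h, k ± c).

(0, -6) and (0, 6)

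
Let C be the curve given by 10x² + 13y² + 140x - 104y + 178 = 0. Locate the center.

(-7, 4)

Group: 10(x² + 14x) + 13(y² - 8y) = -178
10(x + 7)² + 13(y - 4)² = -178 + 490 + 208 = 520
Dividing both sides by 520: (x + 7)²/52 + (y - 4)²/40 = 1
Ellipse with center (-7, 4).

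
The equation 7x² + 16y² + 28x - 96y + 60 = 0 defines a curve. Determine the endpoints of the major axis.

7(x² + 4x) + 16(y² - 6y) = -60
7(x + 2)² + 16(y - 3)² = -60 + 28 + 144 = 112
Dividing both sides by 112: (x + 2)²/16 + (y - 3)²/7 = 1
Ellipse, center (-2, 3), major axis horizontal; a² = 16, b² = 7.
a = 4. Vertices at (h ± a, k).

(-6, 3) and (2, 3)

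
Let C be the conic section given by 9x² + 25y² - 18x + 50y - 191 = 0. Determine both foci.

Rearranging, 9(x² - 2x) + 25(y² + 2y) = 191.
9(x - 1)² + 25(y + 1)² = 191 + 9 + 25 = 225
Divide by 225: (x - 1)²/25 + (y + 1)²/9 = 1
Ellipse, center (1, -1), major axis horizontal; a² = 25, b² = 9.
c² = a² - b² = 25 - 9 = 16, so c = 4.
Foci lie on the horizontal axis through the center: (h ± c, k).

(-3, -1) and (5, -1)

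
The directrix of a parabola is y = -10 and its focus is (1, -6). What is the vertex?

(1, -8)

The vertex is the midpoint between the focus and the directrix along the axis of symmetry.
Axis is vertical (directrix is horizontal). Vertex y-coordinate = (-6 + (-10))/2 = -8; x-coordinate = 1.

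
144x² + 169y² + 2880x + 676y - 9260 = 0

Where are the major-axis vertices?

Group the x- and y-terms: 144(x² + 20x) + 169(y² + 4y) = 9260
Complete the square in x and y: 144(x + 10)² + 169(y + 2)² = 9260 + 14400 + 676 = 24336
Divide through by 24336 to get (x + 10)²/169 + (y + 2)²/144 = 1.
Ellipse, center (-10, -2), major axis horizontal; a² = 169, b² = 144.
a = 13. Vertices at (h ± a, k).

(-23, -2) and (3, -2)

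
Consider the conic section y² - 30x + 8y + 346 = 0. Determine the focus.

(37/2, -4)

Only y is squared. Complete the square in y: (y + 4)² = 30(x - 11).
Vertex (11, -4); 4p = 30 so p = 15/2. Opens right.
Focus is p units from the vertex along the axis: (h + p, k).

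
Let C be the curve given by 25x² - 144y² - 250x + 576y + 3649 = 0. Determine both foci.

(5, -11) and (5, 15)

Group the x- and y-terms: 25(x² - 10x) -144(y² - 4y) = -3649
Completing the square gives 25(x - 5)² -144(y - 2)² = -3649 + 625 - 576 = -3600.
Divide through by -3600 to get (y - 2)²/25 - (x - 5)²/144 = 1.
Hyperbola, center (5, 2), transverse axis vertical; a² = 25, b² = 144.
c² = a² + b² = 25 + 144 = 169, so c = 13.
Foci lie on the vertical axis through the center: (h, k ± c).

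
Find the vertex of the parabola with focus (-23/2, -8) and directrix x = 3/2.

(-5, -8)

The vertex is the midpoint between the focus and the directrix along the axis of symmetry.
Axis is horizontal (directrix is vertical). Vertex x-coordinate = (-23/2 + 3/2)/2 = -5; y-coordinate = -8.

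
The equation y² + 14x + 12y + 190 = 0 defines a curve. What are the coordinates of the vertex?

(-11, -6)

Only y is squared. Complete the square in y: (y + 6)² = -14(x + 11).
Vertex (-11, -6); 4p = -14 so p = -7/2. Opens left.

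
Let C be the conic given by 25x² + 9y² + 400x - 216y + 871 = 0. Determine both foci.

Group: 25(x² + 16x) + 9(y² - 24y) = -871
Completing the square gives 25(x + 8)² + 9(y - 12)² = -871 + 1600 + 1296 = 2025.
Divide by 2025: (x + 8)²/81 + (y - 12)²/225 = 1
Ellipse, center (-8, 12), major axis vertical; a² = 225, b² = 81.
c² = a² - b² = 225 - 81 = 144, so c = 12.
Foci lie on the vertical axis through the center: (h, k ± c).

(-8, 0) and (-8, 24)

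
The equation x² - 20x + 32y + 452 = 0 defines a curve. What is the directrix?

y = -3

Only x is squared. Complete the square in x: (x - 10)² = -32(y + 11).
Vertex (10, -11); 4p = -32 so p = -8. Opens down.
Directrix is the horizontal line y = k − p = -11 − (-8) = -3.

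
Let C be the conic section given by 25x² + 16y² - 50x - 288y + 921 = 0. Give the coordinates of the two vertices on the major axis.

(1, 4) and (1, 14)

Group: 25(x² - 2x) + 16(y² - 18y) = -921
Complete the square: 25(x - 1)² + 16(y - 9)² = -921 + 25 + 1296 = 400
Dividing both sides by 400: (x - 1)²/16 + (y - 9)²/25 = 1
Ellipse, center (1, 9), major axis vertical; a² = 25, b² = 16.
a = 5. Vertices at (h, k ± a).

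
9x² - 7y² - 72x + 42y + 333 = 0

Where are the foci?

(4, -5) and (4, 11)

Rearranging, 9(x² - 8x) -7(y² - 6y) = -333.
Complete the square in x and y: 9(x - 4)² -7(y - 3)² = -333 + 144 - 63 = -252
Divide by -252: (y - 3)²/36 - (x - 4)²/28 = 1
Hyperbola, center (4, 3), transverse axis vertical; a² = 36, b² = 28.
c² = a² + b² = 36 + 28 = 64, so c = 8.
Foci lie on the vertical axis through the center: (h, k ± c).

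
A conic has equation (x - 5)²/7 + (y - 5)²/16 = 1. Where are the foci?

Center (5, 5). The larger denominator 16 sits under the y-term, so the major axis is vertical; a² = 16, b² = 7.
c² = a² - b² = 16 - 7 = 9, so c = 3.
Foci lie on the vertical axis through the center: (h, k ± c).

(5, 2) and (5, 8)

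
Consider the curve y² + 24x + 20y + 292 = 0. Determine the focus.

Only y is squared. Complete the square in y: (y + 10)² = -24(x + 8).
Vertex (-8, -10); 4p = -24 so p = -6. Opens left.
Focus is p units from the vertex along the axis: (h + p, k).

(-14, -10)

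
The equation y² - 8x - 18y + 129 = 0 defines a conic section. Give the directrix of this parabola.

Only y is squared. Complete the square in y: (y - 9)² = 8(x - 6).
Vertex (6, 9); 4p = 8 so p = 2. Opens right.
Directrix is the vertical line x = h − p = 6 − (2) = 4.

x = 4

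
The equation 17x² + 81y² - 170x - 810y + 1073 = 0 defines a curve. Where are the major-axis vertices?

Collect terms: 17(x² - 10x) + 81(y² - 10y) = -1073
Complete the square in x and y: 17(x - 5)² + 81(y - 5)² = -1073 + 425 + 2025 = 1377
Divide through by 1377 to get (x - 5)²/81 + (y - 5)²/17 = 1.
Ellipse, center (5, 5), major axis horizontal; a² = 81, b² = 17.
a = 9. Vertices at (h ± a, k).

(-4, 5) and (14, 5)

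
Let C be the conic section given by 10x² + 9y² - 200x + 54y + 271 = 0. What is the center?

Group: 10(x² - 20x) + 9(y² + 6y) = -271
Complete the square in x and y: 10(x - 10)² + 9(y + 3)² = -271 + 1000 + 81 = 810
Divide by 810: (x - 10)²/81 + (y + 3)²/90 = 1
Ellipse with center (10, -3).

(10, -3)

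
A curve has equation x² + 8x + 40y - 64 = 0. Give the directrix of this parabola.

Only x is squared. Complete the square in x: (x + 4)² = -40(y - 2).
Vertex (-4, 2); 4p = -40 so p = -10. Opens down.
Directrix is the horizontal line y = k − p = 2 − (-10) = 12.

y = 12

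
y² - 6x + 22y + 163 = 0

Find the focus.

(17/2, -11)

Only y is squared. Complete the square in y: (y + 11)² = 6(x - 7).
Vertex (7, -11); 4p = 6 so p = 3/2. Opens right.
Focus is p units from the vertex along the axis: (h + p, k).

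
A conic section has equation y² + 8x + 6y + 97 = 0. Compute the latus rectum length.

8

Only y is squared. Complete the square in y: (y + 3)² = -8(x + 11).
Vertex (-11, -3); 4p = -8 so p = -2. Opens left.
Latus rectum length = |4p| = 8.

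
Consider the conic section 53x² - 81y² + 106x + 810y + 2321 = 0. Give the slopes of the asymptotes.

53(x² + 2x) -81(y² - 10y) = -2321
Complete the square: 53(x + 1)² -81(y - 5)² = -2321 + 53 - 2025 = -4293
Divide through by -4293 to get (y - 5)²/53 - (x + 1)²/81 = 1.
Hyperbola, center (-1, 5), transverse axis vertical; a² = 53, b² = 81.
For a vertical hyperbola the asymptotes have slope ±a/b.
Here that is ±√53/9.

√53/9 and -√53/9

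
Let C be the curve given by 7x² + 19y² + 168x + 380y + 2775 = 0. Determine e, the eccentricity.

e = 2√57/19

Rearranging, 7(x² + 24x) + 19(y² + 20y) = -2775.
Complete the square: 7(x + 12)² + 19(y + 10)² = -2775 + 1008 + 1900 = 133
Dividing both sides by 133: (x + 12)²/19 + (y + 10)²/7 = 1
Ellipse, center (-12, -10), major axis horizontal; a² = 19, b² = 7.
c² = a² - b² = 12, so c = 2√3.
e = c/a = 2√3/√19 = 2√57/19.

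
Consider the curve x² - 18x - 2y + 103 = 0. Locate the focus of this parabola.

(9, 23/2)

Only x is squared. Complete the square in x: (x - 9)² = 2(y - 11).
Vertex (9, 11); 4p = 2 so p = 1/2. Opens up.
Focus is p units from the vertex along the axis: (h, k + p).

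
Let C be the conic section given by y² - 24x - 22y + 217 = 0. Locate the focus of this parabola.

(10, 11)

Only y is squared. Complete the square in y: (y - 11)² = 24(x - 4).
Vertex (4, 11); 4p = 24 so p = 6. Opens right.
Focus is p units from the vertex along the axis: (h + p, k).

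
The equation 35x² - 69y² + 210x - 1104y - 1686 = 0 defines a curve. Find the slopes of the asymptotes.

Collect terms: 35(x² + 6x) -69(y² + 16y) = 1686
Complete the square: 35(x + 3)² -69(y + 8)² = 1686 + 315 - 4416 = -2415
Divide through by -2415 to get (y + 8)²/35 - (x + 3)²/69 = 1.
Hyperbola, center (-3, -8), transverse axis vertical; a² = 35, b² = 69.
For a vertical hyperbola the asymptotes have slope ±a/b.
Here that is ±√35/√69 = ±√2415/69.

√2415/69 and -√2415/69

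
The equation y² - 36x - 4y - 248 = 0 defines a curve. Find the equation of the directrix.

x = -16

Only y is squared. Complete the square in y: (y - 2)² = 36(x + 7).
Vertex (-7, 2); 4p = 36 so p = 9. Opens right.
Directrix is the vertical line x = h − p = -7 − (9) = -16.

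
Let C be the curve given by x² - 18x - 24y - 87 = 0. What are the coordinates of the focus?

(9, -1)

Only x is squared. Complete the square in x: (x - 9)² = 24(y + 7).
Vertex (9, -7); 4p = 24 so p = 6. Opens up.
Focus is p units from the vertex along the axis: (h, k + p).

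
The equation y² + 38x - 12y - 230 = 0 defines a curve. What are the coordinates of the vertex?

(7, 6)

Only y is squared. Complete the square in y: (y - 6)² = -38(x - 7).
Vertex (7, 6); 4p = -38 so p = -19/2. Opens left.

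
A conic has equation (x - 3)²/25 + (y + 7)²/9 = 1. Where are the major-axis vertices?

Center (3, -7). The larger denominator 25 sits under the x-term, so the major axis is horizontal; a² = 25, b² = 9.
a = 5. Vertices at (h ± a, k).

(-2, -7) and (8, -7)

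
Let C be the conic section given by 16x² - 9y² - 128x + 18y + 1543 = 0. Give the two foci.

(4, -14) and (4, 16)

16(x² - 8x) -9(y² - 2y) = -1543
Completing the square gives 16(x - 4)² -9(y - 1)² = -1543 + 256 - 9 = -1296.
Dividing both sides by -1296: (y - 1)²/144 - (x - 4)²/81 = 1
Hyperbola, center (4, 1), transverse axis vertical; a² = 144, b² = 81.
c² = a² + b² = 144 + 81 = 225, so c = 15.
Foci lie on the vertical axis through the center: (h, k ± c).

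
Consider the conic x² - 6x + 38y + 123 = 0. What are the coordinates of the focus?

(3, -25/2)

Only x is squared. Complete the square in x: (x - 3)² = -38(y + 3).
Vertex (3, -3); 4p = -38 so p = -19/2. Opens down.
Focus is p units from the vertex along the axis: (h, k + p).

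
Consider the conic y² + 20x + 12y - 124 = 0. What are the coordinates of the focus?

Only y is squared. Complete the square in y: (y + 6)² = -20(x - 8).
Vertex (8, -6); 4p = -20 so p = -5. Opens left.
Focus is p units from the vertex along the axis: (h + p, k).

(3, -6)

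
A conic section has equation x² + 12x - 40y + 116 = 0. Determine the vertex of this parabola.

Only x is squared. Complete the square in x: (x + 6)² = 40(y - 2).
Vertex (-6, 2); 4p = 40 so p = 10. Opens up.

(-6, 2)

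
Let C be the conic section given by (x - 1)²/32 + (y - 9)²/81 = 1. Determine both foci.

(1, 2) and (1, 16)

Center (1, 9). The larger denominator 81 sits under the y-term, so the major axis is vertical; a² = 81, b² = 32.
c² = a² - b² = 81 - 32 = 49, so c = 7.
Foci lie on the vertical axis through the center: (h, k ± c).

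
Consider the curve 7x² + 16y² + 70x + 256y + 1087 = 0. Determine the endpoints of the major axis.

7(x² + 10x) + 16(y² + 16y) = -1087
Complete the square: 7(x + 5)² + 16(y + 8)² = -1087 + 175 + 1024 = 112
Divide through by 112 to get (x + 5)²/16 + (y + 8)²/7 = 1.
Ellipse, center (-5, -8), major axis horizontal; a² = 16, b² = 7.
a = 4. Vertices at (h ± a, k).

(-9, -8) and (-1, -8)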